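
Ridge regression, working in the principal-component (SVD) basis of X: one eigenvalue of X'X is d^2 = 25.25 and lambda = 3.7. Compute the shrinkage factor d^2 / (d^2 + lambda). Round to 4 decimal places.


d^2 + lambda = 25.25 + 3.7 = 28.9500.
Shrinkage factor = 25.25/28.9500 = 0.8722.

0.8722


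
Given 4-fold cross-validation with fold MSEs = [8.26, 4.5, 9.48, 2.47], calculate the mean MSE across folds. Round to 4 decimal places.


Total MSE across folds = 24.7100.
CV-MSE = 24.7100/4 = 6.1775.

6.1775


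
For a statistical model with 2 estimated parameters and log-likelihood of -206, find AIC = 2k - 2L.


Compute:
2k = 2*2 = 4.
-2*loglik = -2*(-206) = 412.
AIC = 4 + 412 = 416.

416


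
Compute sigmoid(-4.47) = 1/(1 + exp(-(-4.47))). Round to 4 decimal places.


Compute exp(4.4700) = 87.3567.
Sigmoid = 1 / (1 + 87.3567) = 1 / 88.3567 = 0.0113.

0.0113


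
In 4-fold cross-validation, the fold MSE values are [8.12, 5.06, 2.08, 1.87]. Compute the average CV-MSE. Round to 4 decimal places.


Sum of fold MSEs = 17.1300.
Average = 17.1300 / 4 = 4.2825.

4.2825


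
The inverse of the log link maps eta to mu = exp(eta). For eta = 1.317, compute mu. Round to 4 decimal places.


mu = exp(eta) = exp(1.317).
= 3.7322.

3.7322


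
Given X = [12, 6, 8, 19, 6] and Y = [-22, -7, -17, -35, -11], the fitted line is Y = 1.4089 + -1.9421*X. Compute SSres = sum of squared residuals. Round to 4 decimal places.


For each point, residual = actual - predicted.
Residuals: [-0.1037, 3.2437, -2.8721, 0.4910, -0.7563].
Sum of squared residuals = 19.5944.

19.5944


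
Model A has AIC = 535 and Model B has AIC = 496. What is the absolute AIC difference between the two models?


Absolute difference = |535 - 496| = 39.
The model with lower AIC (B) is preferred.

39


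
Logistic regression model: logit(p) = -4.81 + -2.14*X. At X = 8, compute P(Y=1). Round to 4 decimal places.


Compute z = -4.81 + (-2.14)(8) = -21.9300.
exp(-z) = 3342550582.6345.
P = 1/(1 + 3342550582.6345) = 0.0000.

0.0000


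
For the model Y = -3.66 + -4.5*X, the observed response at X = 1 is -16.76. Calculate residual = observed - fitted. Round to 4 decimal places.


Compute yhat = -3.66 + (-4.5)(1) = -8.1600.
Residual = actual - predicted = -16.76 - -8.1600 = -8.6000.

-8.6000


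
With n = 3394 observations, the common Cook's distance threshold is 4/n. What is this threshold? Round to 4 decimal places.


Cook's distance cutoff = 4/n = 4/3394.
= 0.0012.

0.0012


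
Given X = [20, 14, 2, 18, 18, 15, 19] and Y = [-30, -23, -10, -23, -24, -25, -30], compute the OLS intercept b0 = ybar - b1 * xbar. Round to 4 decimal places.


Compute b1 = -1.0243 from the OLS formula.
With xbar = 15.1429 and ybar = -23.5714, the intercept is:
b0 = -23.5714 - -1.0243 * 15.1429 = -8.0599.

-8.0599


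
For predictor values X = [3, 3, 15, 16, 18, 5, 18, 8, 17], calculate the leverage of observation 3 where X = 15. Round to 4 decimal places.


Compute xbar = 11.4444 with n = 9 observations.
SXX = 346.2222.
Leverage = 1/9 + (15 - 11.4444)^2/346.2222 = 0.1476.

0.1476


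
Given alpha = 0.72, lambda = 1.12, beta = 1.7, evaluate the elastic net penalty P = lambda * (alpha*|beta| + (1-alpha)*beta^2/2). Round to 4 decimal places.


Compute:
L1 = 0.72 * 1.7 = 1.2240.
L2 = 0.28 * 1.7^2 / 2 = 0.4046.
Penalty = 1.12 * (1.2240 + 0.4046) = 1.8240.

1.8240


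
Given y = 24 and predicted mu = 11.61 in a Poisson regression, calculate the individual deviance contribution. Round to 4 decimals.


Compute y*ln(y/mu) = 24*ln(24/11.61) = 24*0.726187 = 17.428488.
y - mu = 12.39.
D = 2*(17.428488 - (12.39)) = 10.076976, which rounds to 10.0770.

10.0770


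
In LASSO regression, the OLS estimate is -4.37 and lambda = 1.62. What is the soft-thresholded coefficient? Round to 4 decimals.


Check: |-4.37| = 4.37 vs lambda = 1.62.
Since |beta| > lambda, coefficient = sign(beta)*(|beta| - lambda) = -2.7500.
Soft-thresholded coefficient = -2.7500.

-2.7500


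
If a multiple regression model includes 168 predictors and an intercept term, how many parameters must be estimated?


Including the intercept, the model has 168 predictor coefficients + 1 intercept.
Total = 169.

169


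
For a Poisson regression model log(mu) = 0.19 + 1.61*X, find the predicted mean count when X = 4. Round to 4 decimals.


eta = 0.19 + 1.61 * 4 = 6.6300.
mu = exp(6.6300) = 757.4822.

757.4822


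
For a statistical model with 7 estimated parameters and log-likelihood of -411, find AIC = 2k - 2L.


AIC = 2k - 2*loglik = 2(7) - 2(-411).
= 14 + 822 = 836.

836


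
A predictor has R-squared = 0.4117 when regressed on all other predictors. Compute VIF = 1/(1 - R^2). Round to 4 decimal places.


VIF = 1 / (1 - 0.4117).
= 1 / 0.5883 = 1.6998.

1.6998


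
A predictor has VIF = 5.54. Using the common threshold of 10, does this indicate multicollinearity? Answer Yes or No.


Check: VIF = 5.54 vs threshold = 10.
Since 5.54 < 10, the answer is No.

No


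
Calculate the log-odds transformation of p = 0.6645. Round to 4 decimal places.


The odds are p/(1-p) = 0.6645 / 0.3355 = 1.9806.
logit(p) = ln(1.9806) = 0.6834.

0.6834


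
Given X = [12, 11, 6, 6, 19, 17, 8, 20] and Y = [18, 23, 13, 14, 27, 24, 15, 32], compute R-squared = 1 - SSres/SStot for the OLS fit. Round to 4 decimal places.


The fitted line is Y = 6.6287 + 1.1411*X.
SSres = 33.3769, SStot = 327.5000.
R^2 = 1 - SSres/SStot = 0.8981.

0.8981


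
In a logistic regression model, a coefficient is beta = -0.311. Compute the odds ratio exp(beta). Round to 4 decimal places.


The odds ratio is computed as:
OR = e^(-0.311) = 0.7327.

0.7327


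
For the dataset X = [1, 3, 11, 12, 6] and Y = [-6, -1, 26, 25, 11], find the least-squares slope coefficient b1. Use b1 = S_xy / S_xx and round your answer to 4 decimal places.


The sample means are xbar = 6.6000 and ybar = 11.0000.
Compute S_xx = 93.2000 and S_xy = 280.0000.
Slope b1 = S_xy / S_xx = 280.0000 / 93.2000 = 3.0043.

3.0043


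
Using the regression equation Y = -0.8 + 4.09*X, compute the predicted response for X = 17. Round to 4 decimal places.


Plug X = 17 into Y = -0.8 + 4.09*X:
Y = -0.8 + 69.5300 = 68.7300.

68.7300


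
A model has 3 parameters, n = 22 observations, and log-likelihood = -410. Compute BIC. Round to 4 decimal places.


ln(22) = 3.091042.
k * ln(n) = 3 * 3.091042 = 9.273126.
-2L = 820.
BIC = 9.273126 + 820 = 829.273126, which rounds to 829.2731.

829.2731


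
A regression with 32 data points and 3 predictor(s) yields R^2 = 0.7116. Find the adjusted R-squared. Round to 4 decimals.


Using the formula:
(1 - 0.7116) = 0.2884.
Multiply by 31/28: 0.2884 * 31 = 8.9404, then 8.9404 / 28 = 0.3193.
Adj R^2 = 1 - 0.3193 = 0.6807.

0.6807


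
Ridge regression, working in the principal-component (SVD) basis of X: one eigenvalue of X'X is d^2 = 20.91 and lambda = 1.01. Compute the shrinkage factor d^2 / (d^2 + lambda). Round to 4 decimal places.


Compute the denominator: 20.91 + 1.01 = 21.9200.
Shrinkage factor = 20.91 / 21.9200 = 0.9539.

0.9539


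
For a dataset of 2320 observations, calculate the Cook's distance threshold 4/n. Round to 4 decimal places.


The threshold is 4/n.
4/2320 = 0.0017.

0.0017


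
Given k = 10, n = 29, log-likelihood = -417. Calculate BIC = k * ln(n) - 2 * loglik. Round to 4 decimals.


k * ln(n) = 10 * ln(29) = 10 * 3.367296 = 33.672960.
-2 * loglik = -2 * (-417) = 834.
BIC = 33.672960 + 834 = 867.672960, which rounds to 867.6730.

867.6730


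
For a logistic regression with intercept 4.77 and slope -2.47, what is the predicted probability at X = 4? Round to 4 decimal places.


Compute z = 4.77 + (-2.47)(4) = -5.1100.
exp(-z) = 165.6704.
P = 1/(1 + 165.6704) = 0.0060.

0.0060


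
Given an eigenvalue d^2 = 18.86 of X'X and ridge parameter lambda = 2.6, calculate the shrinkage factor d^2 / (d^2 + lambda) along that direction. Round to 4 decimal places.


Compute the denominator: 18.86 + 2.6 = 21.4600.
Shrinkage factor = 18.86 / 21.4600 = 0.8788.

0.8788


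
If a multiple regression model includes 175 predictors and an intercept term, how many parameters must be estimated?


Each predictor gets one coefficient, plus one intercept.
Total parameters = 175 + 1 = 176.

176


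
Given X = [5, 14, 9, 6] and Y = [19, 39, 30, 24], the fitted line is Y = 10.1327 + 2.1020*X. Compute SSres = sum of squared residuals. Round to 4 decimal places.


Predicted values from Y = 10.1327 + 2.1020*X.
Residuals: [-1.6427, -0.5607, 0.9493, 1.2553].
SSres = 5.4898.

5.4898


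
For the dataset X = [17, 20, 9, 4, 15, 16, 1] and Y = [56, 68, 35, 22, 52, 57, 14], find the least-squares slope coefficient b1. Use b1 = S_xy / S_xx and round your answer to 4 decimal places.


Calculate xbar = 11.7143, ybar = 43.4286.
S_xx = 307.4286, S_xy = 859.8571.
Using b1 = S_xy / S_xx = 859.8571 / 307.4286, we get b1 = 2.7969.

2.7969


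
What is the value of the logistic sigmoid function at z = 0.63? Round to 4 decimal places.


exp(-0.6300) = 0.5326.
1 + exp(-z) = 1.5326.
sigmoid = 1/1.5326 = 0.6525.

0.6525


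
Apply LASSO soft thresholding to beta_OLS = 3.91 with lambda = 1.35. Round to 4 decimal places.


|beta_OLS| = 3.91.
lambda = 1.35.
Since |beta| > lambda, coefficient = sign(beta)*(|beta| - lambda) = 2.5600.
Result = 2.5600.

2.5600


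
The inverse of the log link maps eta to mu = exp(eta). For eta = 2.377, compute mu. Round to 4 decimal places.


mu = exp(eta) = exp(2.377).
= 10.7725.

10.7725


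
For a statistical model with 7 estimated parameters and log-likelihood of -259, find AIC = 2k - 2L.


Compute:
2k = 2*7 = 14.
-2*loglik = -2*(-259) = 518.
AIC = 14 + 518 = 532.

532


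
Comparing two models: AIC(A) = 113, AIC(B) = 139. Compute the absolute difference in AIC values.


Absolute difference = |113 - 139| = 26.
The model with lower AIC (A) is preferred.

26


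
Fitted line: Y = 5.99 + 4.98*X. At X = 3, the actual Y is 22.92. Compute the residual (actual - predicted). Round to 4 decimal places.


Compute yhat = 5.99 + (4.98)(3) = 20.9300.
Residual = actual - predicted = 22.92 - 20.9300 = 1.9900.

1.9900


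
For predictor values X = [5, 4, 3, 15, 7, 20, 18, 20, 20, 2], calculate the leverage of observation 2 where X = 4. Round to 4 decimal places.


Mean of X: xbar = 11.4000.
SXX = 552.4000.
For X = 4: h = 1/10 + (4 - 11.4000)^2/552.4000 = 0.1991.

0.1991


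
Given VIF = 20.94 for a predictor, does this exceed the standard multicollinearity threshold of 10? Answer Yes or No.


Compare VIF = 20.94 to the threshold of 10.
20.94 >= 10, so the answer is Yes.

Yes


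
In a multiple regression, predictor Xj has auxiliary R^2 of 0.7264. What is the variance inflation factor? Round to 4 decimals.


VIF = 1 / (1 - 0.7264).
= 1 / 0.2736 = 3.6550.

3.6550


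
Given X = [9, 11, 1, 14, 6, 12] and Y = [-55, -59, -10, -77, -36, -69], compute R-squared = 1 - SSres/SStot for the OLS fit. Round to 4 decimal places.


After computing the OLS fit (b0=-5.3323, b1=-5.1699):
SSres = 23.6331, SStot = 2986.0000.
R^2 = 1 - 23.6331/2986.0000 = 0.9921.

0.9921


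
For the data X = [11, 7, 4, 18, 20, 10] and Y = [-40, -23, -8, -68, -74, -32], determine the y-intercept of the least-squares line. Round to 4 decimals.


Compute b1 = -4.1310 from the OLS formula.
With xbar = 11.6667 and ybar = -40.8333, the intercept is:
b0 = -40.8333 - -4.1310 * 11.6667 = 7.3621.

7.3621


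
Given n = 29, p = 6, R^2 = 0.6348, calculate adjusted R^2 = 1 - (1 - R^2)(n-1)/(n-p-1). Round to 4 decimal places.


Using the formula:
(1 - 0.6348) = 0.3652.
Multiply by 28/22: 0.3652 * 28 = 10.2256, then 10.2256 / 22 = 0.4648.
Adj R^2 = 1 - 0.4648 = 0.5352.

0.5352


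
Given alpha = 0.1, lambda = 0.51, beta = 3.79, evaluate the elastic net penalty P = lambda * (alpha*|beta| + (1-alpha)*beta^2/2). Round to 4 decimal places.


Compute:
L1 = 0.1 * 3.79 = 0.3790.
L2 = 0.9 * 3.79^2 / 2 = 6.4638.
Penalty = 0.51 * (0.3790 + 6.4638) = 3.4899.

3.4899


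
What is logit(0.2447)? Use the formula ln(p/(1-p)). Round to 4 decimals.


The odds are p/(1-p) = 0.2447 / 0.7553 = 0.3240.
logit(p) = ln(0.3240) = -1.1271.

-1.1271


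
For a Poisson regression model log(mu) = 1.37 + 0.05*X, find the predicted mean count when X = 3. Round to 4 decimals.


Compute eta = 1.37 + 0.05 * 3 = 1.5200.
Apply inverse link: mu = e^1.5200 = 4.5722.

4.5722


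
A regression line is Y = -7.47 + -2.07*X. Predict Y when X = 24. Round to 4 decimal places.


Substitute X = 24 into the equation:
Y = -7.47 + -2.07 * 24 = -7.47 + -49.6800 = -57.1500.

-57.1500


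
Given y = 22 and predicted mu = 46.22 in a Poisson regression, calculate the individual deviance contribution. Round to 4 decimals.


y/mu = 22/46.22 = 0.475984 (approx.), and ln(22/46.22) = -0.742370.
y * ln(y/mu) = 22 * -0.742370 = -16.332140.
y - mu = -24.22.
D = 2 * (-16.332140 - -24.22) = 15.775720, which rounds to 15.7757.

15.7757


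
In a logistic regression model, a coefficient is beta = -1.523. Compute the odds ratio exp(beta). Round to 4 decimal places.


Odds ratio = exp(beta) = exp(-1.523).
= 0.2181.

0.2181


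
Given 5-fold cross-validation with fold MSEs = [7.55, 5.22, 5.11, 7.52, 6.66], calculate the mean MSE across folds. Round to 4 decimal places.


Sum of fold MSEs = 32.0600.
Average = 32.0600 / 5 = 6.4120.

6.4120


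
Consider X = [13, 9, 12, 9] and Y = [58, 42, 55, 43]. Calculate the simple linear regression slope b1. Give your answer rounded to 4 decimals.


The sample means are xbar = 10.7500 and ybar = 49.5000.
Compute S_xx = 12.7500 and S_xy = 50.5000.
Slope b1 = S_xy / S_xx = 50.5000 / 12.7500 = 3.9608.

3.9608


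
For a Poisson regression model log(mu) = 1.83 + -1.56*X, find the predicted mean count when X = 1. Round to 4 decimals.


Linear predictor: eta = 1.83 + (-1.56)(1) = 0.2700.
Expected count: mu = exp(0.2700) = 1.3100.

1.3100


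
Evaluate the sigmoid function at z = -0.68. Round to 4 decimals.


First, exp(0.6800) = 1.9739.
Then sigma(z) = 1/(1 + 1.9739) = 0.3363.

0.3363


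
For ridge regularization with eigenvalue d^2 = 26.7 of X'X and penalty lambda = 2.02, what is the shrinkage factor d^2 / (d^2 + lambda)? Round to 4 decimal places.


Denominator = d^2 + lambda = 26.7 + 2.02 = 28.7200.
Shrinkage = 26.7 / 28.7200 = 0.9297.

0.9297


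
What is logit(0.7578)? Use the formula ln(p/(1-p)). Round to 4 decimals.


1 - p = 0.2422.
p/(1-p) = 3.1288.
logit = ln(3.1288) = 1.1407.

1.1407


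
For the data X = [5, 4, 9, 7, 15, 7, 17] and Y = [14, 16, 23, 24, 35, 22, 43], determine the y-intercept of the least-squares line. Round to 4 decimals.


Compute b1 = 2.0202 from the OLS formula.
With xbar = 9.1429 and ybar = 25.2857, the intercept is:
b0 = 25.2857 - 2.0202 * 9.1429 = 6.8157.

6.8157


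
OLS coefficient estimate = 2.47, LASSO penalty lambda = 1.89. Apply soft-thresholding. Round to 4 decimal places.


Check: |2.47| = 2.47 vs lambda = 1.89.
Since |beta| > lambda, coefficient = sign(beta)*(|beta| - lambda) = 0.5800.
Soft-thresholded coefficient = 0.5800.

0.5800


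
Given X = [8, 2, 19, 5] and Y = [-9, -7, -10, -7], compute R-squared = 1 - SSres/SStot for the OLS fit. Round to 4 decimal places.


After computing the OLS fit (b0=-6.6788, b1=-0.1848):
SSres = 1.1121, SStot = 6.7500.
R^2 = 1 - 1.1121/6.7500 = 0.8352.

0.8352


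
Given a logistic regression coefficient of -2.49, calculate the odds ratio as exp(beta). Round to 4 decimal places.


The odds ratio is computed as:
OR = e^(-2.49) = 0.0829.

0.0829


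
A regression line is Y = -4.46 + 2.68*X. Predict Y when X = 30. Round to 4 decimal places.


Predicted value:
Y = -4.46 + (2.68)(30) = -4.46 + 80.4000 = 75.9400.

75.9400


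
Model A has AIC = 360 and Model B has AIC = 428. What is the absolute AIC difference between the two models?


|AIC_A - AIC_B| = |360 - 428| = 68.
Model A is preferred (lower AIC).

68


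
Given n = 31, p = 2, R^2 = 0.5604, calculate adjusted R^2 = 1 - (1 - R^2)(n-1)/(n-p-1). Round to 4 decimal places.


Using the formula:
(1 - 0.5604) = 0.4396.
Multiply by 30/28: 0.4396 * 30 = 13.1880, then 13.1880 / 28 = 0.4710.
Adj R^2 = 1 - 0.4710 = 0.5290.

0.5290


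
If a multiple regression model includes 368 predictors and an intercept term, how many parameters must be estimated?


Each predictor gets one coefficient, plus one intercept.
Total parameters = 368 + 1 = 369.

369


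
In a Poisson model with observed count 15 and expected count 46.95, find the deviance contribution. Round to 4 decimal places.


y/mu = 15/46.95 = 0.319489 (approx.), and ln(15/46.95) = -1.141033.
y * ln(y/mu) = 15 * -1.141033 = -17.115495.
y - mu = -31.95.
D = 2 * (-17.115495 - -31.95) = 29.669010, which rounds to 29.6690.

29.6690


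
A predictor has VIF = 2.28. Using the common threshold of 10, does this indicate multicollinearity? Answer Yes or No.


Compare VIF = 2.28 to the threshold of 10.
2.28 < 10, so the answer is No.

No


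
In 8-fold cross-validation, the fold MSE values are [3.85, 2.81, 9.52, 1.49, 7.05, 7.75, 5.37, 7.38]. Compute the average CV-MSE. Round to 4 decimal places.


Total MSE across folds = 45.2200.
CV-MSE = 45.2200/8 = 5.6525.

5.6525


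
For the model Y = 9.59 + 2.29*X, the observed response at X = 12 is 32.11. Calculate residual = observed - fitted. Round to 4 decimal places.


Compute yhat = 9.59 + (2.29)(12) = 37.0700.
Residual = actual - predicted = 32.11 - 37.0700 = -4.9600.

-4.9600


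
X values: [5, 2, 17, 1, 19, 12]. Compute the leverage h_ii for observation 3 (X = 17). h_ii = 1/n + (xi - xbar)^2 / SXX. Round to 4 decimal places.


Mean of X: xbar = 9.3333.
SXX = 301.3333.
For X = 17: h = 1/6 + (17 - 9.3333)^2/301.3333 = 0.3617.

0.3617


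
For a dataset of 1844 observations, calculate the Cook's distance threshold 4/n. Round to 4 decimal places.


Cook's distance cutoff = 4/n = 4/1844.
= 0.0022.

0.0022


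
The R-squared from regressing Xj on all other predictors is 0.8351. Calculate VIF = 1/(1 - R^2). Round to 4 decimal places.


VIF = 1 / (1 - 0.8351).
= 1 / 0.1649 = 6.0643.

6.0643


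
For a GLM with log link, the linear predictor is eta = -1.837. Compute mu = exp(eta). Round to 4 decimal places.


mu = exp(eta) = exp(-1.837).
= 0.1593.

0.1593


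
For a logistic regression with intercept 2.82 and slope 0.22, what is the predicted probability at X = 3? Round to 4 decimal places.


Linear predictor: z = 2.82 + 0.22 * 3 = 3.4800.
P = 1/(1 + exp(-3.4800)) = 1/(1 + 0.0308) = 0.9701.

0.9701


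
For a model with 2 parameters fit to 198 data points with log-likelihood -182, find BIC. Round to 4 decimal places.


Compute k*ln(n) = 2*ln(198) = 2*5.288267 = 10.576534.
Then -2*loglik = 364.
BIC = 10.576534 + 364 = 374.576534, which rounds to 374.5765.

374.5765


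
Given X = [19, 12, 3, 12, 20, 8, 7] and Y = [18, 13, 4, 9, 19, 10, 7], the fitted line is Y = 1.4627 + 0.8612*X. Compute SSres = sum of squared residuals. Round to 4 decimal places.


Compute predicted values, then residuals = yi - yhat_i.
Residuals: [0.1745, 1.2029, -0.0463, -2.7971, 0.3133, 1.6477, -0.4911].
SSres = sum(residual^2) = 12.3576.

12.3576


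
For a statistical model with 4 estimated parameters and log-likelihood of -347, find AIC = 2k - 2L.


AIC = 2*4 - 2*(-347).
= 8 + 694 = 702.

702


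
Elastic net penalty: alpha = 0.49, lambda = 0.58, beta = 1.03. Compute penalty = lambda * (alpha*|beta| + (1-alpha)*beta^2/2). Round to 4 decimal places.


alpha * |beta| = 0.49 * 1.03 = 0.5047.
(1-alpha) * beta^2/2 = 0.51 * 1.0609/2 = 0.2705.
Total = 0.58 * (0.5047 + 0.2705) = 0.4496.

0.4496


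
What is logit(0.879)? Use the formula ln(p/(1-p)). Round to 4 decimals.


Compute the odds: 0.879/0.121 = 7.2645.
Take the natural log: ln(7.2645) = 1.9830.

1.9830


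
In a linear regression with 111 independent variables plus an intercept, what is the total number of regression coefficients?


Each predictor gets one coefficient, plus one intercept.
Total parameters = 111 + 1 = 112.

112


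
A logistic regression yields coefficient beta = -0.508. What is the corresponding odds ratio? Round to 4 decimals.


Odds ratio = exp(beta) = exp(-0.508).
= 0.6017.

0.6017


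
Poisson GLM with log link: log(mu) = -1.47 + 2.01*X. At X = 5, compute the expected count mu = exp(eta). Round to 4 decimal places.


Linear predictor: eta = -1.47 + (2.01)(5) = 8.5800.
Expected count: mu = exp(8.5800) = 5324.1055.

5324.1055


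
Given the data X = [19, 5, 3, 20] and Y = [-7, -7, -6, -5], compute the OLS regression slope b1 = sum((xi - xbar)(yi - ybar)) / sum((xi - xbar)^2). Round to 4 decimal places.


Calculate xbar = 11.7500, ybar = -6.2500.
S_xx = 242.7500, S_xy = 7.7500.
Using b1 = S_xy / S_xx = 7.7500 / 242.7500, we get b1 = 0.0319.

0.0319


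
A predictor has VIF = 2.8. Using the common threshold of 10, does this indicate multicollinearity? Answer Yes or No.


Compare VIF = 2.8 to the threshold of 10.
2.8 < 10, so the answer is No.

No


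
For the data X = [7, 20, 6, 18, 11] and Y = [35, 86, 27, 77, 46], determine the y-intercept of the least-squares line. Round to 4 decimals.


Compute b1 = 4.0856 from the OLS formula.
With xbar = 12.4000 and ybar = 54.2000, the intercept is:
b0 = 54.2000 - 4.0856 * 12.4000 = 3.5385.

3.5385


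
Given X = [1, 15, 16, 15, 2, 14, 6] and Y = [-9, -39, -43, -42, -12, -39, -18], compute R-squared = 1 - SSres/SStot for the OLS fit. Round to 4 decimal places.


After computing the OLS fit (b0=-6.4000, b1=-2.2783):
SSres = 10.5043, SStot = 1374.8571.
R^2 = 1 - 10.5043/1374.8571 = 0.9924.

0.9924


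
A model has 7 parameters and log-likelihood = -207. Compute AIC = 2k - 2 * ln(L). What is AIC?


AIC = 2k - 2*loglik = 2(7) - 2(-207).
= 14 + 414 = 428.

428


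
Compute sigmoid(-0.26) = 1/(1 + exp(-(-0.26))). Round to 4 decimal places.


Compute exp(0.2600) = 1.2969.
Sigmoid = 1 / (1 + 1.2969) = 1 / 2.2969 = 0.4354.

0.4354


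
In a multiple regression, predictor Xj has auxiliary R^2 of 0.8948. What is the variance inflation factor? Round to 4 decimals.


Denominator: 1 - 0.8948 = 0.1052.
VIF = 1 / 0.1052 = 9.5057.

9.5057


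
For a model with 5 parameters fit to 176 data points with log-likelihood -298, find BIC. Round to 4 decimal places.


ln(176) = 5.170484.
k * ln(n) = 5 * 5.170484 = 25.852420.
-2L = 596.
BIC = 25.852420 + 596 = 621.852420, which rounds to 621.8524.

621.8524


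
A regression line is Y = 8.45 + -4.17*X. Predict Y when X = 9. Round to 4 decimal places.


Substitute X = 9 into the equation:
Y = 8.45 + -4.17 * 9 = 8.45 + -37.5300 = -29.0800.

-29.0800


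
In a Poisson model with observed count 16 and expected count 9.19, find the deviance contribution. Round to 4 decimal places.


Compute y*ln(y/mu) = 16*ln(16/9.19) = 16*0.554473 = 8.871568.
y - mu = 6.81.
D = 2*(8.871568 - (6.81)) = 4.123136, which rounds to 4.1231.

4.1231


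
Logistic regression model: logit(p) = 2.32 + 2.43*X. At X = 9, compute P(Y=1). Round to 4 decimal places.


z = 2.32 + 2.43 * 9 = 24.1900.
Sigmoid: P = 1 / (1 + exp(-24.1900)) = 1.0000.

1.0000


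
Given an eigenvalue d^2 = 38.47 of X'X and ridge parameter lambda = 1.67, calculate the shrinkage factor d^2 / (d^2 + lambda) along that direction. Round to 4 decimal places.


Compute the denominator: 38.47 + 1.67 = 40.1400.
Shrinkage factor = 38.47 / 40.1400 = 0.9584.

0.9584


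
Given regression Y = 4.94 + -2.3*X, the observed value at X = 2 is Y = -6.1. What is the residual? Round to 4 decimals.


Compute yhat = 4.94 + (-2.3)(2) = 0.3400.
Residual = actual - predicted = -6.1 - 0.3400 = -6.4400.

-6.4400


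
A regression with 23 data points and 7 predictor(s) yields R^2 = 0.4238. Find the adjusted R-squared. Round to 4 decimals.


Using the formula:
(1 - 0.4238) = 0.5762.
Multiply by 22/15: 0.5762 * 22 = 12.6764, then 12.6764 / 15 = 0.8451.
Adj R^2 = 1 - 0.8451 = 0.1549.

0.1549


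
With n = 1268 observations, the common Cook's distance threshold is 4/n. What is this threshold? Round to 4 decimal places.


Cook's distance cutoff = 4/n = 4/1268.
= 0.0032.

0.0032


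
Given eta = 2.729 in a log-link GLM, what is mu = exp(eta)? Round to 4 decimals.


The inverse log link gives:
mu = exp(2.729) = 15.3176.

15.3176


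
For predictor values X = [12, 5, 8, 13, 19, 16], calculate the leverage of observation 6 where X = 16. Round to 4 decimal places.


Mean of X: xbar = 12.1667.
SXX = 130.8333.
For X = 16: h = 1/6 + (16 - 12.1667)^2/130.8333 = 0.2790.

0.2790


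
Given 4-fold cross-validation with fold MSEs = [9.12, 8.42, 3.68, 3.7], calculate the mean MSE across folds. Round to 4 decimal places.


Sum of fold MSEs = 24.9200.
Average = 24.9200 / 4 = 6.2300.

6.2300


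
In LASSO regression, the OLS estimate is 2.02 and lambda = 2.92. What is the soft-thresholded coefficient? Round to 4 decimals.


Check: |2.02| = 2.02 vs lambda = 2.92.
Since |beta| <= lambda, the coefficient is set to 0.
Soft-thresholded coefficient = 0.0000.

0.0000


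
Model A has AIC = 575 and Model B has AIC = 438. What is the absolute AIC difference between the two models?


Absolute difference = |575 - 438| = 137.
The model with lower AIC (B) is preferred.

137


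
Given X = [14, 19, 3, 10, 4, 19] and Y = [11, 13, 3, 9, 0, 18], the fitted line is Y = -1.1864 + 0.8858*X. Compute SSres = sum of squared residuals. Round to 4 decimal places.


Predicted values from Y = -1.1864 + 0.8858*X.
Residuals: [-0.2148, -2.6438, 1.5290, 1.3284, -2.3568, 2.3562].
SSres = 22.2445.

22.2445


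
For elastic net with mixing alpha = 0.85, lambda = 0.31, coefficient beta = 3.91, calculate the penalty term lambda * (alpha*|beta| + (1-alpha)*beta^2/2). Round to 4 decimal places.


Compute:
L1 = 0.85 * 3.91 = 3.3235.
L2 = 0.15 * 3.91^2 / 2 = 1.1466.
Penalty = 0.31 * (3.3235 + 1.1466) = 1.3857.

1.3857


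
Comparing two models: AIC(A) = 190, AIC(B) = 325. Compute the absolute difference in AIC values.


Absolute difference = |190 - 325| = 135.
The model with lower AIC (A) is preferred.

135


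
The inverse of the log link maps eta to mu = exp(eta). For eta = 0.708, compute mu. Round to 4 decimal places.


mu = exp(eta) = exp(0.708).
= 2.0299.

2.0299


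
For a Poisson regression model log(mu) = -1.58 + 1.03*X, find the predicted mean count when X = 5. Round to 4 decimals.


Compute eta = -1.58 + 1.03 * 5 = 3.5700.
Apply inverse link: mu = e^3.5700 = 35.5166.

35.5166


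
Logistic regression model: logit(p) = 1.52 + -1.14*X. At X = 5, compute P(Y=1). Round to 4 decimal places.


Linear predictor: z = 1.52 + -1.14 * 5 = -4.1800.
P = 1/(1 + exp(4.1800)) = 1/(1 + 65.3659) = 0.0151.

0.0151


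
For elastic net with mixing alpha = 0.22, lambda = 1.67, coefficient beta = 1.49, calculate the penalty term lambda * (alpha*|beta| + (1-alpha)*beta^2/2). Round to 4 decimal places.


Compute:
L1 = 0.22 * 1.49 = 0.3278.
L2 = 0.78 * 1.49^2 / 2 = 0.8658.
Penalty = 1.67 * (0.3278 + 0.8658) = 1.9934.

1.9934


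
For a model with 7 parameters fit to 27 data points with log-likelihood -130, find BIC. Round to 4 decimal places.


k * ln(n) = 7 * ln(27) = 7 * 3.295837 = 23.070859.
-2 * loglik = -2 * (-130) = 260.
BIC = 23.070859 + 260 = 283.070859, which rounds to 283.0709.

283.0709


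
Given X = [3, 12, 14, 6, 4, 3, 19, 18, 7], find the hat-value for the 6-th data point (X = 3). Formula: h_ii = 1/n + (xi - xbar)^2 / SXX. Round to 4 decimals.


n = 9, xbar = 9.5556.
SXX = sum((xi - xbar)^2) = 322.2222.
h = 1/9 + (3 - 9.5556)^2 / 322.2222 = 0.2445.

0.2445


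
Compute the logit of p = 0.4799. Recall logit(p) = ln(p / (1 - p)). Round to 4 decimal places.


Compute the odds: 0.4799/0.5201 = 0.9227.
Take the natural log: ln(0.9227) = -0.0804.

-0.0804


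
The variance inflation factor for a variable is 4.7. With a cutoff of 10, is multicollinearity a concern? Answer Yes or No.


Check: VIF = 4.7 vs threshold = 10.
Since 4.7 < 10, the answer is No.

No


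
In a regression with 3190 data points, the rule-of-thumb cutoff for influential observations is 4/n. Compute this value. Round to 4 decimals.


The threshold is 4/n.
4/3190 = 0.0013.

0.0013


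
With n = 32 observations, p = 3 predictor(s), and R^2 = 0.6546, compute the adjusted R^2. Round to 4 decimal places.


Plug in: Adj R^2 = 1 - (1 - 0.6546) * 31/28.
= 1 - 0.3454 * 31/28
= 1 - 10.7074 / 28
= 1 - 0.3824 = 0.6176.

0.6176


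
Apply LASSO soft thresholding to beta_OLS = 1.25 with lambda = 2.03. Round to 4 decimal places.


Absolute value: |1.25| = 1.25.
Compare to lambda = 2.03.
Since |beta| <= lambda, the coefficient is set to 0.

0.0000


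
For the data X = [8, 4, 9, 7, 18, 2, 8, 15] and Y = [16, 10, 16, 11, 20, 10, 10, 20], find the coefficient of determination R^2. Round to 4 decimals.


Fit the OLS line: b0 = 7.5378, b1 = 0.7422.
SSres = 28.4178.
SStot = 136.8750.
R^2 = 1 - 28.4178/136.8750 = 0.7924.

0.7924


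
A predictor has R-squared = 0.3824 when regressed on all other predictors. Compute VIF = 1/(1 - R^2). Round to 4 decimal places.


Using VIF = 1/(1 - R^2_j):
1 - 0.3824 = 0.6176.
VIF = 1.6192.

1.6192


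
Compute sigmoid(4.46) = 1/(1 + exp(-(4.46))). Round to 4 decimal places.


Compute exp(-4.4600) = 0.0116.
Sigmoid = 1 / (1 + 0.0116) = 1 / 1.0116 = 0.9886.

0.9886


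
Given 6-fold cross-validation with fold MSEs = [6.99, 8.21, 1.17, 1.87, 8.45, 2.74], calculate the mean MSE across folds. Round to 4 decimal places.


Total MSE across folds = 29.4300.
CV-MSE = 29.4300/6 = 4.9050.

4.9050


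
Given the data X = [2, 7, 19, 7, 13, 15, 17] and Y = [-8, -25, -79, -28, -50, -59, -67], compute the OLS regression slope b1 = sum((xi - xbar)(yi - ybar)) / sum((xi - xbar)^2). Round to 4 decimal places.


First compute the means: xbar = 11.4286, ybar = -45.1429.
Then S_xx = sum((xi - xbar)^2) = 231.7143.
S_xy = sum((xi - xbar)(yi - ybar)) = -950.5714.
b1 = S_xy / S_xx = -950.5714 / 231.7143 = -4.1023.

-4.1023


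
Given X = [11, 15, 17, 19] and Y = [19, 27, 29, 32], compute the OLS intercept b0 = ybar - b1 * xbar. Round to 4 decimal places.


The slope is b1 = 1.6143.
Sample means are xbar = 15.5000 and ybar = 26.7500.
Intercept: b0 = 26.7500 - (1.6143)(15.5000) = 1.7286.

1.7286


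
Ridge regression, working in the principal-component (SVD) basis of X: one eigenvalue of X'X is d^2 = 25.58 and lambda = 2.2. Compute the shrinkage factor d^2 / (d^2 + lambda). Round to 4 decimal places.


d^2 + lambda = 25.58 + 2.2 = 27.7800.
Shrinkage factor = 25.58/27.7800 = 0.9208.

0.9208


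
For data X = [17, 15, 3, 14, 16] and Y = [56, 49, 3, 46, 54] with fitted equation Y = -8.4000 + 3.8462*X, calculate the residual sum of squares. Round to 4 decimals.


For each point, residual = actual - predicted.
Residuals: [-0.9854, -0.2930, -0.1386, 0.5532, 0.8608].
Sum of squared residuals = 2.1231.

2.1231


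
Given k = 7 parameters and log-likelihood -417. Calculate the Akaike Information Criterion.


AIC = 2k - 2*loglik = 2(7) - 2(-417).
= 14 + 834 = 848.

848


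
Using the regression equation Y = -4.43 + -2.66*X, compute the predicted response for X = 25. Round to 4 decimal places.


Predicted value:
Y = -4.43 + (-2.66)(25) = -4.43 + -66.5000 = -70.9300.

-70.9300


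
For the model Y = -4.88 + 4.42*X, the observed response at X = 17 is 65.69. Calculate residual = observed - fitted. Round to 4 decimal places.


Predicted = -4.88 + 4.42 * 17 = 70.2600.
Residual = 65.69 - 70.2600 = -4.5700.

-4.5700


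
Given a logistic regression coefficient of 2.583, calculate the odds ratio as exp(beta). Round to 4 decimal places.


The odds ratio is computed as:
OR = e^(2.583) = 13.2368.

13.2368


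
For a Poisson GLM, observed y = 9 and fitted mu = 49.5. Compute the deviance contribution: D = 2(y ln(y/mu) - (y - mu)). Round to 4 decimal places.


y/mu = 9/49.5 = 0.181818 (approx.), and ln(9/49.5) = -1.704748.
y * ln(y/mu) = 9 * -1.704748 = -15.342732.
y - mu = -40.5.
D = 2 * (-15.342732 - -40.5) = 50.314536, which rounds to 50.3145.

50.3145


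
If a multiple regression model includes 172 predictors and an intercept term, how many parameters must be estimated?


Each predictor gets one coefficient, plus one intercept.
Total parameters = 172 + 1 = 173.

173


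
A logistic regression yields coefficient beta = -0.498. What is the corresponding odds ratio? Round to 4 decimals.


exp(-0.498) = 0.6077.
So the odds ratio is 0.6077.

0.6077


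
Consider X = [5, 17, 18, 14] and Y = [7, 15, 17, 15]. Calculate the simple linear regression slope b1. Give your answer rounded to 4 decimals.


Calculate xbar = 13.5000, ybar = 13.5000.
S_xx = 105.0000, S_xy = 77.0000.
Using b1 = S_xy / S_xx = 77.0000 / 105.0000, we get b1 = 0.7333.

0.7333


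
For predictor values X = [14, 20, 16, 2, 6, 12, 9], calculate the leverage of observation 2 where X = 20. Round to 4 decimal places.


n = 7, xbar = 11.2857.
SXX = sum((xi - xbar)^2) = 225.4286.
h = 1/7 + (20 - 11.2857)^2 / 225.4286 = 0.4797.

0.4797


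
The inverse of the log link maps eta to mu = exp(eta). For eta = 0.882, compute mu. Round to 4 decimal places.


Apply the inverse link:
mu = e^0.882 = 2.4157.

2.4157


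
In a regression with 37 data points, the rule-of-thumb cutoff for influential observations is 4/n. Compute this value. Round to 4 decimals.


Using the rule of thumb:
Threshold = 4 / 37 = 0.1081.

0.1081


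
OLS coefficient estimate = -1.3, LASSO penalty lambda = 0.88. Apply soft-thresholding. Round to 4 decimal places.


Absolute value: |-1.3| = 1.3.
Compare to lambda = 0.88.
Since |beta| > lambda, coefficient = sign(beta)*(|beta| - lambda) = -0.4200.

-0.4200


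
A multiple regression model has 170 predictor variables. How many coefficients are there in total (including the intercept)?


Total coefficients = number of predictors + 1 (for the intercept).
= 170 + 1 = 171.

171


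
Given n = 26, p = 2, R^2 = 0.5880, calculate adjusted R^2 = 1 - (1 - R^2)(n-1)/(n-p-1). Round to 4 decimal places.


Adjusted R^2 = 1 - (1 - R^2) * (n-1)/(n-p-1).
(1 - R^2) = 0.4120.
(n-1)/(n-p-1) = 25/23.
(1 - R^2) * (n-1) = 0.4120 * 25 = 10.3000.
Divide by (n-p-1): 10.3000 / 23 = 0.4478.
Adj R^2 = 1 - 0.4478 = 0.5522.

0.5522


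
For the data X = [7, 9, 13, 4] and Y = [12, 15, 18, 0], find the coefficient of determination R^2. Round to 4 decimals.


After computing the OLS fit (b0=-4.5263, b1=1.9123):
SSres = 30.4211, SStot = 186.7500.
R^2 = 1 - 30.4211/186.7500 = 0.8371.

0.8371


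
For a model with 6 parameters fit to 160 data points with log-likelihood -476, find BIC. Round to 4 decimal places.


Compute k*ln(n) = 6*ln(160) = 6*5.075174 = 30.451044.
Then -2*loglik = 952.
BIC = 30.451044 + 952 = 982.451044, which rounds to 982.4510.

982.4510


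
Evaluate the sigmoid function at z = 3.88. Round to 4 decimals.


exp(-3.8800) = 0.0207.
1 + exp(-z) = 1.0207.
sigmoid = 1/1.0207 = 0.9798.

0.9798


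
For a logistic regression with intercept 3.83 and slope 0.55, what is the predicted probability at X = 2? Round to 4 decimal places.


z = 3.83 + 0.55 * 2 = 4.9300.
Sigmoid: P = 1 / (1 + exp(-4.9300)) = 0.9928.

0.9928


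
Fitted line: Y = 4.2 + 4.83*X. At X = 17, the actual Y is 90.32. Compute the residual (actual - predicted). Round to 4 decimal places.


Fitted value at X = 17 is yhat = 4.2 + 4.83*17 = 86.3100.
Residual = 90.32 - 86.3100 = 4.0100.

4.0100


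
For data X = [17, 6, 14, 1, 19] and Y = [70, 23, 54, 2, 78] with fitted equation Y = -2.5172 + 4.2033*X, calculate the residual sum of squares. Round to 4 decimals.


Predicted values from Y = -2.5172 + 4.2033*X.
Residuals: [1.0611, 0.2974, -2.3290, 0.3139, 0.6545].
SSres = 7.1655.

7.1655


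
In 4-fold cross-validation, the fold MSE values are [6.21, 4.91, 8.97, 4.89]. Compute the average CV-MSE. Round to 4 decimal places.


Sum of fold MSEs = 24.9800.
Average = 24.9800 / 4 = 6.2450.

6.2450


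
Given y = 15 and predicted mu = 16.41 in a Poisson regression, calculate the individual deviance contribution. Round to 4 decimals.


First: ln(15/16.41) = -0.089841.
Then: 15 * -0.089841 = -1.347615.
y - mu = 15 - 16.41 = -1.41.
D = 2(-1.347615 - -1.41) = 0.124770, which rounds to 0.1248.

0.1248


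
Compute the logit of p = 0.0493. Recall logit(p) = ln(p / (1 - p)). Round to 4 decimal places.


Compute the odds: 0.0493/0.9507 = 0.0519.
Take the natural log: ln(0.0519) = -2.9593.

-2.9593


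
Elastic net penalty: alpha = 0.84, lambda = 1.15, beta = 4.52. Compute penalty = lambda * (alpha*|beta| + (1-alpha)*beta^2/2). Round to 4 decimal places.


L1 component = 0.84 * |4.52| = 3.7968.
L2 component = 0.16 * 4.52^2 / 2 = 1.6344.
Penalty = 1.15 * (3.7968 + 1.6344) = 1.15 * 5.4312 = 6.2459.

6.2459


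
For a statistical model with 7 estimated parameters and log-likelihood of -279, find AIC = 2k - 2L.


Compute:
2k = 2*7 = 14.
-2*loglik = -2*(-279) = 558.
AIC = 14 + 558 = 572.

572


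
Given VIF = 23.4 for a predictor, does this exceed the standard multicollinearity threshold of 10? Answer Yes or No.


Check: VIF = 23.4 vs threshold = 10.
Since 23.4 >= 10, the answer is Yes.

Yes


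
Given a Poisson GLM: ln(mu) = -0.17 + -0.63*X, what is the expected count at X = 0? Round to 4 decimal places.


Compute eta = -0.17 + -0.63 * 0 = -0.1700.
Apply inverse link: mu = e^-0.1700 = 0.8437.

0.8437


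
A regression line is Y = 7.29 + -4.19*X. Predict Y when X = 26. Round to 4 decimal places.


Plug X = 26 into Y = 7.29 + -4.19*X:
Y = 7.29 + -108.9400 = -101.6500.

-101.6500


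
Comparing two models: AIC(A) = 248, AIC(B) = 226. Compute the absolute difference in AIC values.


|AIC_A - AIC_B| = |248 - 226| = 22.
Model B is preferred (lower AIC).

22


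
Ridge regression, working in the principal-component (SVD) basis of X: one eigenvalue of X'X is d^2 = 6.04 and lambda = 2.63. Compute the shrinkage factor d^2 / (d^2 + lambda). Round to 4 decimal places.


Compute the denominator: 6.04 + 2.63 = 8.6700.
Shrinkage factor = 6.04 / 8.6700 = 0.6967.

0.6967


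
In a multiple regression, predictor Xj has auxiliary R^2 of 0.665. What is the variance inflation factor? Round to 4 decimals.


Denominator: 1 - 0.665 = 0.335.
VIF = 1 / 0.335 = 2.9851.

2.9851


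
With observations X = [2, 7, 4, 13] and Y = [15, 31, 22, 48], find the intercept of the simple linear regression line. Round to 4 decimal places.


First find the slope: b1 = 2.9710.
Means: xbar = 6.5000, ybar = 29.0000.
b0 = ybar - b1 * xbar = 29.0000 - 2.9710 * 6.5000 = 9.6884.

9.6884


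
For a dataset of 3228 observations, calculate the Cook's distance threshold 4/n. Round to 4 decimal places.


The threshold is 4/n.
4/3228 = 0.0012.

0.0012


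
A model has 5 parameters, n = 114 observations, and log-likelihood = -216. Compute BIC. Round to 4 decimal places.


ln(114) = 4.736198.
k * ln(n) = 5 * 4.736198 = 23.680990.
-2L = 432.
BIC = 23.680990 + 432 = 455.680990, which rounds to 455.6810.

455.6810


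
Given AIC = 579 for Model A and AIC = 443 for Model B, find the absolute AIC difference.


Absolute difference = |579 - 443| = 136.
The model with lower AIC (B) is preferred.

136


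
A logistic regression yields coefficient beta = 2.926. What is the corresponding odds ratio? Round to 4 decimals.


Odds ratio = exp(beta) = exp(2.926).
= 18.6529.

18.6529


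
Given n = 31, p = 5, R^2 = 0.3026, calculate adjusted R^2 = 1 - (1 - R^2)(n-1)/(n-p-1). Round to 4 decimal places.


Adjusted R^2 = 1 - (1 - R^2) * (n-1)/(n-p-1).
(1 - R^2) = 0.6974.
(n-1)/(n-p-1) = 30/25.
(1 - R^2) * (n-1) = 0.6974 * 30 = 20.9220.
Divide by (n-p-1): 20.9220 / 25 = 0.8369.
Adj R^2 = 1 - 0.8369 = 0.1631.

0.1631
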